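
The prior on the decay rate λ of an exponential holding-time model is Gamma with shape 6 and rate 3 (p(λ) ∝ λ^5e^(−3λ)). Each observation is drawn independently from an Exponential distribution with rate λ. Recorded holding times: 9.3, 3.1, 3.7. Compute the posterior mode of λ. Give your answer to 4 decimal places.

The Exponential(rate=λ) likelihood is ∝ λ^n e^(−λΣtᵢ). Here n = 3 and Σtᵢ = 9.3 + 3.1 + 3.7 = 16.1.
Posterior ∝ λ^5e^(−3λ) · λ^3e^(−16.1λ) = λ^8e^(−19.1λ), i.e. Gamma(9, 19.1).
Mode = (a−1)/b = 8/19.1 ≈ 0.4188.

λ̂_MAP = 0.4188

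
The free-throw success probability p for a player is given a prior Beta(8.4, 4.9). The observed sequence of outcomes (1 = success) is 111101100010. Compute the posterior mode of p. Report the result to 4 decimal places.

Prior: Beta(8.4, 4.9).
Data: 7 successes in 12 trials (from the sequence). The binomial likelihood contributes p^7(1−p)^5, so the posterior is Beta(8.4+7, 4.9+5) = Beta(15.4, 9.9).
For Beta(a, b) with a, b > 1 the mode is (a−1)/(a+b−2) = 14.4/23.3 ≈ 0.6180.

p̂_MAP = 0.6180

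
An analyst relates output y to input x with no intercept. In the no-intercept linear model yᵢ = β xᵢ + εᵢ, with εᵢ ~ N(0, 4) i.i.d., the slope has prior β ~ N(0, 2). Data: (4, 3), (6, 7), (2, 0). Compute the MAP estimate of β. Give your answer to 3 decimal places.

log p(β | y) = −Σ(yᵢ − βxᵢ)²/(2·4) − β²/(2·2) + const.
Setting the derivative to zero: Σxᵢ(yᵢ − βxᵢ)/4 − β/2 = 0, so β = Σxᵢyᵢ / (Σxᵢ² + σ²/τ²).
Σxᵢyᵢ = 4·3 + 6·7 + 2·0 = 54; Σxᵢ² = 56; σ²/τ² = 2.
β̂_MAP = 54 / (56 + 2) = 54/58 ≈ 0.931.

β̂_MAP = 0.931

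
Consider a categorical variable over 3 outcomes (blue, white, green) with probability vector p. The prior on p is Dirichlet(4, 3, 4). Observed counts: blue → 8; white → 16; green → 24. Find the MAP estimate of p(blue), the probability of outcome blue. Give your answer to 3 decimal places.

MAP estimate of p(blue) = 0.196

The posterior is Dirichlet(αᵢ + nᵢ) = Dirichlet(12, 19, 28).
For a Dirichlet(a₁,…,a_K) with all aᵢ > 1, the mode has j-th component (aⱼ − 1)/(Σaᵢ − K).
Here Σaᵢ = 59 and K = 3, so p(blue) = (12 − 1)/(59 − 3) = 11/56 ≈ 0.196.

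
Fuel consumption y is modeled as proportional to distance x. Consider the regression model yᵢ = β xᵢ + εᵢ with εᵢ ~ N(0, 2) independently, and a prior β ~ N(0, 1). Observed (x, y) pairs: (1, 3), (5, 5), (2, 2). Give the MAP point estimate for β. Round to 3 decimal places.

log p(β | y) = −Σ(yᵢ − βxᵢ)²/(2·2) − β²/(2·1) + const.
Setting the derivative to zero: Σxᵢ(yᵢ − βxᵢ)/2 − β/1 = 0, so β = Σxᵢyᵢ / (Σxᵢ² + σ²/τ²).
Σxᵢyᵢ = 1·3 + 5·5 + 2·2 = 32; Σxᵢ² = 30; σ²/τ² = 2.
β̂_MAP = 32 / (30 + 2) = 32/32 ≈ 1.000.

β̂_MAP = 1.000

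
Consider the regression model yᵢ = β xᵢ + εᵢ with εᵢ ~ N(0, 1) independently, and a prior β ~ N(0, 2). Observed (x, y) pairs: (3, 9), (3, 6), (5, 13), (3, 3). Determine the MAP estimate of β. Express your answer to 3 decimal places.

β̂_MAP = 2.267

log p(β | y) = −Σ(yᵢ − βxᵢ)²/(2·1) − β²/(2·2) + const.
Setting the derivative to zero: Σxᵢ(yᵢ − βxᵢ)/1 − β/2 = 0, so β = Σxᵢyᵢ / (Σxᵢ² + σ²/τ²).
Σxᵢyᵢ = 3·9 + 3·6 + 5·13 + 3·3 = 119; Σxᵢ² = 52; σ²/τ² = 0.5.
β̂_MAP = 119 / (52 + 0.5) = 119/52.5 ≈ 2.267.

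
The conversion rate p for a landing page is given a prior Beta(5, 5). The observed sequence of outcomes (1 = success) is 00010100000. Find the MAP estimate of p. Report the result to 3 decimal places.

Prior: Beta(5, 5).
Data: 2 successes in 11 trials (from the sequence). The binomial likelihood contributes p^2(1−p)^9, so the posterior is Beta(5+2, 5+9) = Beta(7, 14).
For Beta(a, b) with a, b > 1 the mode is (a−1)/(a+b−2) = 6/19 ≈ 0.316.

p̂_MAP = 0.316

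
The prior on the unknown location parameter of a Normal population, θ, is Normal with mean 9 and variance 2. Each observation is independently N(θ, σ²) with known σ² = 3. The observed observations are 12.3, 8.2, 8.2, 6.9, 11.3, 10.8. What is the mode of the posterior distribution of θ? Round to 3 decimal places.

n = 6; x̄ = (12.3 + 8.2 + 8.2 + 6.9 + 11.3 + 10.8)/6 = 57.7/6 = 577/60 ≈ 9.6167.
For a Normal prior and Normal likelihood with known variance, the posterior is Normal; its mode equals its mean, the precision-weighted average.
Prior precision 1/σ₀² = 1/2 = 0.5; data precision n/σ² = 6/3 = 2.
θ̂ = (0.5·9 + 2·(577/60)) / (0.5 + 2) = (356/15)/2.5 = 712/75 ≈ 9.493.

θ̂_MAP = 9.493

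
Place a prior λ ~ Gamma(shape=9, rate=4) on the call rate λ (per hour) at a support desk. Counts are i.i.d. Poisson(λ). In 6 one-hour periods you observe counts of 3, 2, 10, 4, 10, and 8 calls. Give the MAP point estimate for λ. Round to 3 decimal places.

λ̂_MAP = 4.500

Σxᵢ = 3+2+10+4+10+8 = 37, with n = 6.
Posterior ∝ λ^8e^(−4λ) · λ^37e^(−6λ) = λ^45e^(−10λ), i.e. Gamma(shape=46, rate=10).
The mode of a Gamma(a, b) with a ≥ 1 (shape–rate) is (a−1)/b = 45/10 ≈ 4.500.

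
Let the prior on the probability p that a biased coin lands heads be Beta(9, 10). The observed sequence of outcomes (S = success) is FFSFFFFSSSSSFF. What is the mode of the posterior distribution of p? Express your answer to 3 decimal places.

Prior: Beta(9, 10).
Data: 6 successes in 14 trials (from the sequence). The binomial likelihood contributes p^6(1−p)^8, so the posterior is Beta(9+6, 10+8) = Beta(15, 18).
For Beta(a, b) with a, b > 1 the mode is (a−1)/(a+b−2) = 14/31 ≈ 0.452.

p̂_MAP = 0.452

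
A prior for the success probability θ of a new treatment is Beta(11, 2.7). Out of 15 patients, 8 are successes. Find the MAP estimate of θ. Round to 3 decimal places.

θ̂_MAP = 0.674

Prior: Beta(11, 2.7).
Data: 8 successes in 15 trials. The binomial likelihood contributes θ^8(1−θ)^7, so the posterior is Beta(11+8, 2.7+7) = Beta(19, 9.7).
For Beta(a, b) with a, b > 1 the mode is (a−1)/(a+b−2) = 18/26.7 ≈ 0.674.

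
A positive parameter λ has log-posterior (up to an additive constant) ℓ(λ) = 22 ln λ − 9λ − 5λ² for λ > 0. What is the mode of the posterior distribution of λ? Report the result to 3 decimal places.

λ̂_MAP = 1.100

ℓ'(λ) = 22/λ − 9 − 10λ. Setting this to zero and multiplying by λ: 10λ² + 9λ − 22 = 0.
λ = (−9 + √(9² + 4·10·22)) / (2·10) = (−9 + √961) / 20 = (−9 + 31)/20 = 11/10.
ℓ''(λ) = −22/λ² − 10 < 0, confirming a maximum.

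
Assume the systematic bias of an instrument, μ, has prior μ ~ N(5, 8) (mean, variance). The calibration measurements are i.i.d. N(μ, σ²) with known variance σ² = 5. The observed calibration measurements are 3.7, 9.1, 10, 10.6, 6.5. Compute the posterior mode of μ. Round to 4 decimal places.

n = 5; x̄ = (3.7 + 9.1 + 10 + 10.6 + 6.5)/5 = 39.9/5 = 7.98.
For a Normal prior and Normal likelihood with known variance, the posterior is Normal; its mode equals its mean, the precision-weighted average.
Prior precision 1/σ₀² = 1/8 = 0.125; data precision n/σ² = 5/5 = 1.
μ̂ = (0.125·5 + 1·7.98) / (0.125 + 1) = 8.605/1.125 = 1721/225 ≈ 7.6489.

μ̂_MAP = 7.6489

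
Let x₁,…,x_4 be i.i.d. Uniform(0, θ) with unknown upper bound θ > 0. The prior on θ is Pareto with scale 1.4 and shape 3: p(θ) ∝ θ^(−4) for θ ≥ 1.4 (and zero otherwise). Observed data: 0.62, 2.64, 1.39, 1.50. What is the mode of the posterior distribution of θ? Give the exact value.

The Uniform(0, θ) likelihood is θ^(−n) for θ ≥ max(xᵢ), zero otherwise. Here max(xᵢ) = 2.64.
Posterior ∝ θ^(−4) · θ^(−4) = θ^(−8) on θ ≥ max(1.4, 2.64) = 2.64.
This density is strictly decreasing in θ, so the posterior mode lies at the lower boundary of the support.

θ̂_MAP = 2.64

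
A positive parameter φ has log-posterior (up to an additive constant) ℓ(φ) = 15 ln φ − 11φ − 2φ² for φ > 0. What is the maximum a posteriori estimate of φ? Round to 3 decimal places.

φ̂_MAP = 1.000

ℓ'(φ) = 15/φ − 11 − 4φ. Setting this to zero and multiplying by φ: 4φ² + 11φ − 15 = 0.
φ = (−11 + √(11² + 4·4·15)) / (2·4) = (−11 + √361) / 8 = (−11 + 19)/8 = 1.
ℓ''(φ) = −15/φ² − 4 < 0, confirming a maximum.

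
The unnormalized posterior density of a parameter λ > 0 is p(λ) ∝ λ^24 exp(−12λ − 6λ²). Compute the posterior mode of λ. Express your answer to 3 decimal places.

λ̂_MAP = 1.000

ℓ'(λ) = 24/λ − 12 − 12λ. Setting this to zero and multiplying by λ: 12λ² + 12λ − 24 = 0.
λ = (−12 + √(12² + 4·12·24)) / (2·12) = (−12 + √1296) / 24 = (−12 + 36)/24 = 1.
ℓ''(λ) = −24/λ² − 12 < 0, confirming a maximum.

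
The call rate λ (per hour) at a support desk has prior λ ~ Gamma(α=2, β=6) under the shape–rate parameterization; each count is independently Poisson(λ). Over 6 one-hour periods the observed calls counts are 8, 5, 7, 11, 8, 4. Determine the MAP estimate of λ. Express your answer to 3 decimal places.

Σxᵢ = 8+5+7+11+8+4 = 43, with n = 6.
Posterior ∝ λe^(−6λ) · λ^43e^(−6λ) = λ^44e^(−12λ), i.e. Gamma(shape=45, rate=12).
The mode of a Gamma(a, b) with a ≥ 1 (shape–rate) is (a−1)/b = 44/12 ≈ 3.667.

λ̂_MAP = 3.667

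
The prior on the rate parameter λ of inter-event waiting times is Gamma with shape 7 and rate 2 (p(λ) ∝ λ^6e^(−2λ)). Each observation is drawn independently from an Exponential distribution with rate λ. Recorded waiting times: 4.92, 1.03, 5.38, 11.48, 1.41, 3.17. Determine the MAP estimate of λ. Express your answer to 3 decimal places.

λ̂_MAP = 0.408

The Exponential(rate=λ) likelihood is ∝ λ^n e^(−λΣtᵢ). Here n = 6 and Σtᵢ = 4.92 + 1.03 + 5.38 + 11.48 + 1.41 + 3.17 = 27.39.
Posterior ∝ λ^6e^(−2λ) · λ^6e^(−27.39λ) = λ^12e^(−29.39λ), i.e. Gamma(13, 29.39).
Mode = (a−1)/b = 12/29.39 ≈ 0.408.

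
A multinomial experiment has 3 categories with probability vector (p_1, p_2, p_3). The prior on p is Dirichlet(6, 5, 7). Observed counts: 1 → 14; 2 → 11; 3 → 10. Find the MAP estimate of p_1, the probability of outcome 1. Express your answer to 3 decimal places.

MAP estimate: 0.380

The posterior is Dirichlet(αᵢ + nᵢ) = Dirichlet(20, 16, 17).
For a Dirichlet(a₁,…,a_K) with all aᵢ > 1, the mode has j-th component (aⱼ − 1)/(Σaᵢ − K).
Here Σaᵢ = 53 and K = 3, so p_1 = (20 − 1)/(53 − 3) = 19/50 ≈ 0.380.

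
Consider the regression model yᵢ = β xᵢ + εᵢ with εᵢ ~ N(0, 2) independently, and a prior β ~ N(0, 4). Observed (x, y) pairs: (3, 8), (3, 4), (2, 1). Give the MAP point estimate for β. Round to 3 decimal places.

β̂_MAP = 1.689

log p(β | y) = −Σ(yᵢ − βxᵢ)²/(2·2) − β²/(2·4) + const.
Setting the derivative to zero: Σxᵢ(yᵢ − βxᵢ)/2 − β/4 = 0, so β = Σxᵢyᵢ / (Σxᵢ² + σ²/τ²).
Σxᵢyᵢ = 3·8 + 3·4 + 2·1 = 38; Σxᵢ² = 22; σ²/τ² = 0.5.
β̂_MAP = 38 / (22 + 0.5) = 38/22.5 ≈ 1.689.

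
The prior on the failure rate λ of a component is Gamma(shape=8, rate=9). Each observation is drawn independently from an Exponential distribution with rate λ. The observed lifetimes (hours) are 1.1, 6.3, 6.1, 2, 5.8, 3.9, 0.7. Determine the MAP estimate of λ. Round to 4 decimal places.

λ̂_MAP = 0.4011

The Exponential(rate=λ) likelihood is ∝ λ^n e^(−λΣtᵢ). Here n = 7 and Σtᵢ = 1.1 + 6.3 + 6.1 + 2 + 5.8 + 3.9 + 0.7 = 25.9.
Posterior ∝ λ^7e^(−9λ) · λ^7e^(−25.9λ) = λ^14e^(−34.9λ), i.e. Gamma(15, 34.9).
Mode = (a−1)/b = 14/34.9 ≈ 0.4011.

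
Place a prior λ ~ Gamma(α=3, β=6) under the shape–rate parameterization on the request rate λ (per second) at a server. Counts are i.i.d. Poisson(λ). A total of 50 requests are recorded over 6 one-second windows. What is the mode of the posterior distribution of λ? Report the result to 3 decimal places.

Σxᵢ = 50, n = 6.
Posterior ∝ λ^2e^(−6λ) · λ^50e^(−6λ) = λ^52e^(−12λ), i.e. Gamma(shape=53, rate=12).
The mode of a Gamma(a, b) with a ≥ 1 (shape–rate) is (a−1)/b = 52/12 ≈ 4.333.

λ̂_MAP = 4.333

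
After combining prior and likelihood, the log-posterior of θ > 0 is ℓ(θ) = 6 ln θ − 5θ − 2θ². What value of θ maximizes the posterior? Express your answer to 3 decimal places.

θ̂_MAP = 0.750

ℓ'(θ) = 6/θ − 5 − 4θ. Setting this to zero and multiplying by θ: 4θ² + 5θ − 6 = 0.
θ = (−5 + √(5² + 4·4·6)) / (2·4) = (−5 + √121) / 8 = (−5 + 11)/8 = 3/4.
ℓ''(θ) = −6/θ² − 4 < 0, confirming a maximum.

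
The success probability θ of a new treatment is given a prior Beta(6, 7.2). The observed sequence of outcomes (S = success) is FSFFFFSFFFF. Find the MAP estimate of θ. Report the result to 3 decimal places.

θ̂_MAP = 0.315

Prior: Beta(6, 7.2).
Data: 2 successes in 11 trials (from the sequence). The binomial likelihood contributes θ^2(1−θ)^9, so the posterior is Beta(6+2, 7.2+9) = Beta(8, 16.2).
For Beta(a, b) with a, b > 1 the mode is (a−1)/(a+b−2) = 7/22.2 ≈ 0.315.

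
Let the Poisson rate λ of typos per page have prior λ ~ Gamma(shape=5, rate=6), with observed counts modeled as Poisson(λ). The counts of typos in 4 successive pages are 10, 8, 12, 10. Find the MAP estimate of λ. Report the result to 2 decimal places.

λ̂_MAP = 4.40

Σxᵢ = 10+8+12+10 = 40, with n = 4.
Posterior ∝ λ^4e^(−6λ) · λ^40e^(−4λ) = λ^44e^(−10λ), i.e. Gamma(shape=45, rate=10).
The mode of a Gamma(a, b) with a ≥ 1 (shape–rate) is (a−1)/b = 44/10 ≈ 4.40.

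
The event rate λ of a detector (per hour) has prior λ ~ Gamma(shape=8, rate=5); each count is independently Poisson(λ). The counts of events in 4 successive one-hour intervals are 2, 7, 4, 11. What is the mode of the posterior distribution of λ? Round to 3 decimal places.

λ̂_MAP = 3.444

Σxᵢ = 2+7+4+11 = 24, with n = 4.
Posterior ∝ λ^7e^(−5λ) · λ^24e^(−4λ) = λ^31e^(−9λ), i.e. Gamma(shape=32, rate=9).
The mode of a Gamma(a, b) with a ≥ 1 (shape–rate) is (a−1)/b = 31/9 ≈ 3.444.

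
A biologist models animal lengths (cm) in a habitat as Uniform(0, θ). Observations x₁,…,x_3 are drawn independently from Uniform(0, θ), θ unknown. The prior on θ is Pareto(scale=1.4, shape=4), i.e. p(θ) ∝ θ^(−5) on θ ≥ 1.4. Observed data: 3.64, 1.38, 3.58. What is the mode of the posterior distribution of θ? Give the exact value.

θ̂_MAP = 3.64

The Uniform(0, θ) likelihood is θ^(−n) for θ ≥ max(xᵢ), zero otherwise. Here max(xᵢ) = 3.64.
Posterior ∝ θ^(−5) · θ^(−3) = θ^(−8) on θ ≥ max(1.4, 3.64) = 3.64.
This density is strictly decreasing in θ, so the posterior mode lies at the lower boundary of the support.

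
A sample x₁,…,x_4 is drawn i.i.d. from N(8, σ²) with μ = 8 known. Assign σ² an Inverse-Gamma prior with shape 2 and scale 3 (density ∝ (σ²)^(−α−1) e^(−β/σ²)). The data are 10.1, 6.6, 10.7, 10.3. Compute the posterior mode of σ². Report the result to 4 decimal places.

Sum of squared deviations about the known mean: SS = (10.1−8)² + (6.6−8)² + (10.7−8)² + (10.3−8)² = 18.95.
The Normal likelihood contributes (σ²)^(−n/2) exp(−SS/(2σ²)), so the posterior is Inverse-Gamma(α + n/2, β + SS/2) = Inverse-Gamma(4, 12.475).
The mode of Inverse-Gamma(a, b) is b/(a+1) = 12.475/5 ≈ 2.4950.

σ̂²_MAP = 2.4950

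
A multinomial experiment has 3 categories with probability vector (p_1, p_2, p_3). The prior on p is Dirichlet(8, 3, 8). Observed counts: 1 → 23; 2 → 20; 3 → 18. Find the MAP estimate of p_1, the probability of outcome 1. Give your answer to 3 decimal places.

The posterior is Dirichlet(αᵢ + nᵢ) = Dirichlet(31, 23, 26).
For a Dirichlet(a₁,…,a_K) with all aᵢ > 1, the mode has j-th component (aⱼ − 1)/(Σaᵢ − K).
Here Σaᵢ = 80 and K = 3, so p_1 = (31 − 1)/(80 − 3) = 30/77 ≈ 0.390.

MAP estimate: 0.390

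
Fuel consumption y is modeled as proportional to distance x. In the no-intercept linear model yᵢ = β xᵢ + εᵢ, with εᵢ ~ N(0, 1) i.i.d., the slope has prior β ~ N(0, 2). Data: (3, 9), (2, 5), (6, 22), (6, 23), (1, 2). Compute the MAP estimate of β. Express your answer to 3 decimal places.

β̂_MAP = 3.572

log p(β | y) = −Σ(yᵢ − βxᵢ)²/(2·1) − β²/(2·2) + const.
Setting the derivative to zero: Σxᵢ(yᵢ − βxᵢ)/1 − β/2 = 0, so β = Σxᵢyᵢ / (Σxᵢ² + σ²/τ²).
Σxᵢyᵢ = 3·9 + 2·5 + 6·22 + 6·23 + 1·2 = 309; Σxᵢ² = 86; σ²/τ² = 0.5.
β̂_MAP = 309 / (86 + 0.5) = 309/86.5 ≈ 3.572.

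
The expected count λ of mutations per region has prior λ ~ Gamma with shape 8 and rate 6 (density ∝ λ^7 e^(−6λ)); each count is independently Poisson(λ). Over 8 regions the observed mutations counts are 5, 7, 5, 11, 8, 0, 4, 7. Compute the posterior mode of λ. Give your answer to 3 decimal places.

Σxᵢ = 5+7+5+11+8+0+4+7 = 47, with n = 8.
Posterior ∝ λ^7e^(−6λ) · λ^47e^(−8λ) = λ^54e^(−14λ), i.e. Gamma(shape=55, rate=14).
The mode of a Gamma(a, b) with a ≥ 1 (shape–rate) is (a−1)/b = 54/14 ≈ 3.857.

λ̂_MAP = 3.857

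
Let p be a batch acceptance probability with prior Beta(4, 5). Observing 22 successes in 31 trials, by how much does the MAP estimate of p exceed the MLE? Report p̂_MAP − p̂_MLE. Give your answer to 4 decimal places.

MAP − MLE = -0.0518

Posterior is Beta(26, 14); MAP = (26−1)/(40−2) = 25/38 ≈ 0.65789.
MLE ignores the prior: p̂_MLE = k/n = 22/31 ≈ 0.70968.
Difference = 25/38 − 22/31 = -61/1178 ≈ -0.0518.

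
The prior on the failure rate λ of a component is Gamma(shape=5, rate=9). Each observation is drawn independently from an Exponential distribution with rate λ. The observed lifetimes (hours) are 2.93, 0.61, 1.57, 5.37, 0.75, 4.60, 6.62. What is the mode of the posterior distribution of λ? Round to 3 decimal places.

λ̂_MAP = 0.350

The Exponential(rate=λ) likelihood is ∝ λ^n e^(−λΣtᵢ). Here n = 7 and Σtᵢ = 2.93 + 0.61 + 1.57 + 5.37 + 0.75 + 4.60 + 6.62 = 22.45.
Posterior ∝ λ^4e^(−9λ) · λ^7e^(−22.45λ) = λ^11e^(−31.45λ), i.e. Gamma(12, 31.45).
Mode = (a−1)/b = 11/31.45 ≈ 0.350.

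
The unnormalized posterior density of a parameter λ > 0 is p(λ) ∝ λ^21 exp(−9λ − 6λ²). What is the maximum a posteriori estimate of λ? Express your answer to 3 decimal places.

ℓ'(λ) = 21/λ − 9 − 12λ. Setting this to zero and multiplying by λ: 12λ² + 9λ − 21 = 0.
λ = (−9 + √(9² + 4·12·21)) / (2·12) = (−9 + √1089) / 24 = (−9 + 33)/24 = 1.
ℓ''(λ) = −21/λ² − 12 < 0, confirming a maximum.

λ̂_MAP = 1.000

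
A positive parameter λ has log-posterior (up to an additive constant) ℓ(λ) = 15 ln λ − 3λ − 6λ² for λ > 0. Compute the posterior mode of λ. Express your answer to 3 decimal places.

λ̂_MAP = 1.000

ℓ'(λ) = 15/λ − 3 − 12λ. Setting this to zero and multiplying by λ: 12λ² + 3λ − 15 = 0.
λ = (−3 + √(3² + 4·12·15)) / (2·12) = (−3 + √729) / 24 = (−3 + 27)/24 = 1.
ℓ''(λ) = −15/λ² − 12 < 0, confirming a maximum.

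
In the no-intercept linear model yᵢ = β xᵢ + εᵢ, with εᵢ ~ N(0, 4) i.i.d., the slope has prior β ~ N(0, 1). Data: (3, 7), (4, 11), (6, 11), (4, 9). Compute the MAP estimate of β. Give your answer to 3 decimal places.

log p(β | y) = −Σ(yᵢ − βxᵢ)²/(2·4) − β²/(2·1) + const.
Setting the derivative to zero: Σxᵢ(yᵢ − βxᵢ)/4 − β/1 = 0, so β = Σxᵢyᵢ / (Σxᵢ² + σ²/τ²).
Σxᵢyᵢ = 3·7 + 4·11 + 6·11 + 4·9 = 167; Σxᵢ² = 77; σ²/τ² = 4.
β̂_MAP = 167 / (77 + 4) = 167/81 ≈ 2.062.

β̂_MAP = 2.062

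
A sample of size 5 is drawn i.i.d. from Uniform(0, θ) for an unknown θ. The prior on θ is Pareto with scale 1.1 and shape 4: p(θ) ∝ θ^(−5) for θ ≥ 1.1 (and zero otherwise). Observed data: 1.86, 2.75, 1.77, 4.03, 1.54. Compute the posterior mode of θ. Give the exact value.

The Uniform(0, θ) likelihood is θ^(−n) for θ ≥ max(xᵢ), zero otherwise. Here max(xᵢ) = 4.03.
Posterior ∝ θ^(−5) · θ^(−5) = θ^(−10) on θ ≥ max(1.1, 4.03) = 4.03.
This density is strictly decreasing in θ, so the posterior mode lies at the lower boundary of the support.

θ̂_MAP = 4.03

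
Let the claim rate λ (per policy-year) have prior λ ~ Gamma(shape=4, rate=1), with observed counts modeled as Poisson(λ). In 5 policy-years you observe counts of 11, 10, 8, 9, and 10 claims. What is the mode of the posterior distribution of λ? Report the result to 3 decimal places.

Σxᵢ = 11+10+8+9+10 = 48, with n = 5.
Posterior ∝ λ^3e^(−1λ) · λ^48e^(−5λ) = λ^51e^(−6λ), i.e. Gamma(shape=52, rate=6).
The mode of a Gamma(a, b) with a ≥ 1 (shape–rate) is (a−1)/b = 51/6 ≈ 8.500.

λ̂_MAP = 8.500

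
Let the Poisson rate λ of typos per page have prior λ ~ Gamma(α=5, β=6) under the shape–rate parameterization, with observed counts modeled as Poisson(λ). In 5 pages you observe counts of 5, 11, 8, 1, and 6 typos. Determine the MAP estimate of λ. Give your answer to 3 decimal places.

λ̂_MAP = 3.182

Σxᵢ = 5+11+8+1+6 = 31, with n = 5.
Posterior ∝ λ^4e^(−6λ) · λ^31e^(−5λ) = λ^35e^(−11λ), i.e. Gamma(shape=36, rate=11).
The mode of a Gamma(a, b) with a ≥ 1 (shape–rate) is (a−1)/b = 35/11 ≈ 3.182.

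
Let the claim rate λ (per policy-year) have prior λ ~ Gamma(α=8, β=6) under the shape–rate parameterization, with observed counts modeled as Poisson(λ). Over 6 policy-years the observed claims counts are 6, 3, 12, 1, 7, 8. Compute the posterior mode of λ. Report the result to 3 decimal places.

λ̂_MAP = 3.667

Σxᵢ = 6+3+12+1+7+8 = 37, with n = 6.
Posterior ∝ λ^7e^(−6λ) · λ^37e^(−6λ) = λ^44e^(−12λ), i.e. Gamma(shape=45, rate=12).
The mode of a Gamma(a, b) with a ≥ 1 (shape–rate) is (a−1)/b = 44/12 ≈ 3.667.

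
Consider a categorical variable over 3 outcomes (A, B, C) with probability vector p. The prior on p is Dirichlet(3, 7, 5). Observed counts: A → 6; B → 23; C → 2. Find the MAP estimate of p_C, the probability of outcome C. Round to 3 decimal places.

MAP estimate of p_C = 0.140

The posterior is Dirichlet(αᵢ + nᵢ) = Dirichlet(9, 30, 7).
For a Dirichlet(a₁,…,a_K) with all aᵢ > 1, the mode has j-th component (aⱼ − 1)/(Σaᵢ − K).
Here Σaᵢ = 46 and K = 3, so p_C = (7 − 1)/(46 − 3) = 6/43 ≈ 0.140.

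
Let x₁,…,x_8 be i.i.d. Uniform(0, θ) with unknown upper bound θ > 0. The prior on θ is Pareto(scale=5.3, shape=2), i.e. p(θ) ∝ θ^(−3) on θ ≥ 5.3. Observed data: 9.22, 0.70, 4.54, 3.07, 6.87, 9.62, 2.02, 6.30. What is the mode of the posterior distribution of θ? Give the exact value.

θ̂_MAP = 9.62

The Uniform(0, θ) likelihood is θ^(−n) for θ ≥ max(xᵢ), zero otherwise. Here max(xᵢ) = 9.62.
Posterior ∝ θ^(−3) · θ^(−8) = θ^(−11) on θ ≥ max(5.3, 9.62) = 9.62.
This density is strictly decreasing in θ, so the posterior mode lies at the lower boundary of the support.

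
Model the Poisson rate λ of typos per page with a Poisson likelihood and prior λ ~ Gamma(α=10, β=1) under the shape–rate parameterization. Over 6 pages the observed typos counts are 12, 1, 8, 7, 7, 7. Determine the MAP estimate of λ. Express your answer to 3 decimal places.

Σxᵢ = 12+1+8+7+7+7 = 42, with n = 6.
Posterior ∝ λ^9e^(−1λ) · λ^42e^(−6λ) = λ^51e^(−7λ), i.e. Gamma(shape=52, rate=7).
The mode of a Gamma(a, b) with a ≥ 1 (shape–rate) is (a−1)/b = 51/7 ≈ 7.286.

λ̂_MAP = 7.286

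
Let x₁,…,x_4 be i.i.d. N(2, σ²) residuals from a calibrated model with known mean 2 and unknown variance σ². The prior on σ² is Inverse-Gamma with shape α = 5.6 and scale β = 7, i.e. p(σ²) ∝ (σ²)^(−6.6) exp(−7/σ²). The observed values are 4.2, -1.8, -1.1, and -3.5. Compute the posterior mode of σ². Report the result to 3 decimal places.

σ̂²_MAP = 4.252

Sum of squared deviations about the known mean: SS = (4.2−2)² + (-1.8−2)² + (-1.1−2)² + (-3.5−2)² = 59.14.
The Normal likelihood contributes (σ²)^(−n/2) exp(−SS/(2σ²)), so the posterior is Inverse-Gamma(α + n/2, β + SS/2) = Inverse-Gamma(7.6, 36.57).
The mode of Inverse-Gamma(a, b) is b/(a+1) = 36.57/8.6 ≈ 4.252.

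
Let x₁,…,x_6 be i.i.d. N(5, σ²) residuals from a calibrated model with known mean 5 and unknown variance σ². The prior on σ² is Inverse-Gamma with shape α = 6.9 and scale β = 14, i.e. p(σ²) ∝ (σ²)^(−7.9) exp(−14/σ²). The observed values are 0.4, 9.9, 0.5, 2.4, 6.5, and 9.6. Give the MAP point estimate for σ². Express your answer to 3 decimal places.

Sum of squared deviations about the known mean: SS = (0.4−5)² + (9.9−5)² + (0.5−5)² + (2.4−5)² + (6.5−5)² + (9.6−5)² = 95.59.
The Normal likelihood contributes (σ²)^(−n/2) exp(−SS/(2σ²)), so the posterior is Inverse-Gamma(α + n/2, β + SS/2) = Inverse-Gamma(9.9, 61.795).
The mode of Inverse-Gamma(a, b) is b/(a+1) = 61.795/10.9 ≈ 5.669.

σ̂²_MAP = 5.669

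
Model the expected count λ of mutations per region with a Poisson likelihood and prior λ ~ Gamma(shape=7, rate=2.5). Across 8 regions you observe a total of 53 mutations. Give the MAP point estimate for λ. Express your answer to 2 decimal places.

Σxᵢ = 53, n = 8.
Posterior ∝ λ^6e^(−2.5λ) · λ^53e^(−8λ) = λ^59e^(−10.5λ), i.e. Gamma(shape=60, rate=10.5).
The mode of a Gamma(a, b) with a ≥ 1 (shape–rate) is (a−1)/b = 59/10.5 ≈ 5.62.

λ̂_MAP = 5.62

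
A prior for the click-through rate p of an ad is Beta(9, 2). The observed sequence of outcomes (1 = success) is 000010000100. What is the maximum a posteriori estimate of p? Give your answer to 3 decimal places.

p̂_MAP = 0.476

Prior: Beta(9, 2).
Data: 2 successes in 12 trials (from the sequence). The binomial likelihood contributes p^2(1−p)^10, so the posterior is Beta(9+2, 2+10) = Beta(11, 12).
For Beta(a, b) with a, b > 1 the mode is (a−1)/(a+b−2) = 10/21 ≈ 0.476.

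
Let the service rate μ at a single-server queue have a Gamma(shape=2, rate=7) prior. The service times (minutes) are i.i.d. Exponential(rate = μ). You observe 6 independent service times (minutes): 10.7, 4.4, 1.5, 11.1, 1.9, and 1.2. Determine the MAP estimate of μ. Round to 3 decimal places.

The Exponential(rate=μ) likelihood is ∝ μ^n e^(−μΣtᵢ). Here n = 6 and Σtᵢ = 10.7 + 4.4 + 1.5 + 11.1 + 1.9 + 1.2 = 30.8.
Posterior ∝ μe^(−7μ) · μ^6e^(−30.8μ) = μ^7e^(−37.8μ), i.e. Gamma(8, 37.8).
Mode = (a−1)/b = 7/37.8 ≈ 0.185.

μ̂_MAP = 0.185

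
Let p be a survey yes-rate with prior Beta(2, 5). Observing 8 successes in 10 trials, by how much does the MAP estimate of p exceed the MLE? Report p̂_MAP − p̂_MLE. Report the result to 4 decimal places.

MAP − MLE = -0.2000

Posterior is Beta(10, 7); MAP = (10−1)/(17−2) = 9/15 ≈ 0.60000.
MLE ignores the prior: p̂_MLE = k/n = 8/10 ≈ 0.80000.
Difference = 9/15 − 8/10 = -1/5 ≈ -0.2000.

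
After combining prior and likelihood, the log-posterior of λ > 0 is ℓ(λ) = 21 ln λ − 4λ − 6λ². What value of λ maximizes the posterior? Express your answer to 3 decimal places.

λ̂_MAP = 1.167

ℓ'(λ) = 21/λ − 4 − 12λ. Setting this to zero and multiplying by λ: 12λ² + 4λ − 21 = 0.
λ = (−4 + √(4² + 4·12·21)) / (2·12) = (−4 + √1024) / 24 = (−4 + 32)/24 = 7/6.
ℓ''(λ) = −21/λ² − 12 < 0, confirming a maximum.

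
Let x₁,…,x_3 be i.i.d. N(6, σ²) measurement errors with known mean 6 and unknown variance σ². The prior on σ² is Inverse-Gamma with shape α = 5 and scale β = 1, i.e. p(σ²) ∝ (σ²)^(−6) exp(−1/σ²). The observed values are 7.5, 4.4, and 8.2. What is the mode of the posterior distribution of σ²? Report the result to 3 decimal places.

σ̂²_MAP = 0.777

Sum of squared deviations about the known mean: SS = (7.5−6)² + (4.4−6)² + (8.2−6)² = 9.65.
The Normal likelihood contributes (σ²)^(−n/2) exp(−SS/(2σ²)), so the posterior is Inverse-Gamma(α + n/2, β + SS/2) = Inverse-Gamma(6.5, 5.825).
The mode of Inverse-Gamma(a, b) is b/(a+1) = 5.825/7.5 ≈ 0.777.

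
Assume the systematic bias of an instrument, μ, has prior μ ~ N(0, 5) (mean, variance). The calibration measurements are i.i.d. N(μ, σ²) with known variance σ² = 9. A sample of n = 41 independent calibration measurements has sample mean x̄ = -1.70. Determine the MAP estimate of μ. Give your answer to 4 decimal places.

μ̂_MAP = -1.6285

n = 41, x̄ = -1.70.
For a Normal prior and Normal likelihood with known variance, the posterior is Normal; its mode equals its mean, the precision-weighted average.
Prior precision 1/σ₀² = 1/5 = 0.2; data precision n/σ² = 41/9.
μ̂ = (0.2·0 + (41/9)·(-1.7)) / (0.2 + 41/9) = (-697/90)/(214/45) = -697/428 ≈ -1.6285.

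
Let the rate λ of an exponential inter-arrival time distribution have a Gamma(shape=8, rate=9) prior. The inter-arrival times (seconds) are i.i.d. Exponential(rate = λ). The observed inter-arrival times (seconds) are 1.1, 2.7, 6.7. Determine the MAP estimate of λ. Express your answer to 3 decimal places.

The Exponential(rate=λ) likelihood is ∝ λ^n e^(−λΣtᵢ). Here n = 3 and Σtᵢ = 1.1 + 2.7 + 6.7 = 10.5.
Posterior ∝ λ^7e^(−9λ) · λ^3e^(−10.5λ) = λ^10e^(−19.5λ), i.e. Gamma(11, 19.5).
Mode = (a−1)/b = 10/19.5 ≈ 0.513.

λ̂_MAP = 0.513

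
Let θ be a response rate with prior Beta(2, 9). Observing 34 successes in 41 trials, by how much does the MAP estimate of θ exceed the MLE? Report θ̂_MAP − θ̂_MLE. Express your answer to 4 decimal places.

MAP − MLE = -0.1293

Posterior is Beta(36, 16); MAP = (36−1)/(52−2) = 35/50 ≈ 0.70000.
MLE ignores the prior: θ̂_MLE = k/n = 34/41 ≈ 0.82927.
Difference = 35/50 − 34/41 = -53/410 ≈ -0.1293.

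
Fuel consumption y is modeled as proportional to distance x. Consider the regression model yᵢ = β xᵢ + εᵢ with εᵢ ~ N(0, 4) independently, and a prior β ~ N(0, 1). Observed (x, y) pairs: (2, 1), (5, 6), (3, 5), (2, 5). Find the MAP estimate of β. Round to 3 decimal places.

β̂_MAP = 1.239

log p(β | y) = −Σ(yᵢ − βxᵢ)²/(2·4) − β²/(2·1) + const.
Setting the derivative to zero: Σxᵢ(yᵢ − βxᵢ)/4 − β/1 = 0, so β = Σxᵢyᵢ / (Σxᵢ² + σ²/τ²).
Σxᵢyᵢ = 2·1 + 5·6 + 3·5 + 2·5 = 57; Σxᵢ² = 42; σ²/τ² = 4.
β̂_MAP = 57 / (42 + 4) = 57/46 ≈ 1.239.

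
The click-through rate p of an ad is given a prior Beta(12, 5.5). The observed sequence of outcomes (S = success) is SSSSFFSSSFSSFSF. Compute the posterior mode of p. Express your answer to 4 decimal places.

Prior: Beta(12, 5.5).
Data: 10 successes in 15 trials (from the sequence). The binomial likelihood contributes p^10(1−p)^5, so the posterior is Beta(12+10, 5.5+5) = Beta(22, 10.5).
For Beta(a, b) with a, b > 1 the mode is (a−1)/(a+b−2) = 21/30.5 ≈ 0.6885.

p̂_MAP = 0.6885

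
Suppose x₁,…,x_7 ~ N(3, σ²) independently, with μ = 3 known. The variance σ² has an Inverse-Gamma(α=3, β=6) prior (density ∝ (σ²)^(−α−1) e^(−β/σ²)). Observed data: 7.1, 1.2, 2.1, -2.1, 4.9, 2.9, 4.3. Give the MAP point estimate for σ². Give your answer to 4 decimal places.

σ̂²_MAP = 4.2787

Sum of squared deviations about the known mean: SS = (7.1−3)² + (1.2−3)² + (2.1−3)² + (-2.1−3)² + (4.9−3)² + (2.9−3)² + (4.3−3)² = 52.18.
The Normal likelihood contributes (σ²)^(−n/2) exp(−SS/(2σ²)), so the posterior is Inverse-Gamma(α + n/2, β + SS/2) = Inverse-Gamma(6.5, 32.09).
The mode of Inverse-Gamma(a, b) is b/(a+1) = 32.09/7.5 ≈ 4.2787.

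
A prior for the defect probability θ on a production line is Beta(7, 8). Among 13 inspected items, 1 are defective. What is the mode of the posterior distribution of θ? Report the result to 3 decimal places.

θ̂_MAP = 0.269

Prior: Beta(7, 8).
Data: 1 success in 13 trials. The binomial likelihood contributes θ(1−θ)^12, so the posterior is Beta(7+1, 8+12) = Beta(8, 20).
For Beta(a, b) with a, b > 1 the mode is (a−1)/(a+b−2) = 7/26 ≈ 0.269.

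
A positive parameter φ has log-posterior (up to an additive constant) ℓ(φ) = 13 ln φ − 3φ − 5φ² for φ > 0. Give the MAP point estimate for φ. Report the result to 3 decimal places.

φ̂_MAP = 1.000

ℓ'(φ) = 13/φ − 3 − 10φ. Setting this to zero and multiplying by φ: 10φ² + 3φ − 13 = 0.
φ = (−3 + √(3² + 4·10·13)) / (2·10) = (−3 + √529) / 20 = (−3 + 23)/20 = 1.
ℓ''(φ) = −13/φ² − 10 < 0, confirming a maximum.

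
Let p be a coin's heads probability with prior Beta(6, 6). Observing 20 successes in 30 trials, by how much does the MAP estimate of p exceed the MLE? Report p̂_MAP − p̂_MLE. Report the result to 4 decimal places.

MAP − MLE = -0.0417

Posterior is Beta(26, 16); MAP = (26−1)/(42−2) = 25/40 ≈ 0.62500.
MLE ignores the prior: p̂_MLE = k/n = 20/30 ≈ 0.66667.
Difference = 25/40 − 20/30 = -1/24 ≈ -0.0417.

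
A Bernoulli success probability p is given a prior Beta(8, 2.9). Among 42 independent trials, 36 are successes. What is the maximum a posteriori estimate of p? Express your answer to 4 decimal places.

p̂_MAP = 0.8448

Prior: Beta(8, 2.9).
Data: 36 successes in 42 trials. The binomial likelihood contributes p^36(1−p)^6, so the posterior is Beta(8+36, 2.9+6) = Beta(44, 8.9).
For Beta(a, b) with a, b > 1 the mode is (a−1)/(a+b−2) = 43/50.9 ≈ 0.8448.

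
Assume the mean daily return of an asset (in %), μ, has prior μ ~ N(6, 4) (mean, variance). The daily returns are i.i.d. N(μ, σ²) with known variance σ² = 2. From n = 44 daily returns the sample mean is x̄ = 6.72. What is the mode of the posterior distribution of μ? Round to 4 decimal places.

n = 44, x̄ = 6.72.
For a Normal prior and Normal likelihood with known variance, the posterior is Normal; its mode equals its mean, the precision-weighted average.
Prior precision 1/σ₀² = 1/4 = 0.25; data precision n/σ² = 44/2 = 22.
μ̂ = (0.25·6 + 22·6.72) / (0.25 + 22) = 149.34/22.25 = 14934/2225 ≈ 6.7119.

μ̂_MAP = 6.7119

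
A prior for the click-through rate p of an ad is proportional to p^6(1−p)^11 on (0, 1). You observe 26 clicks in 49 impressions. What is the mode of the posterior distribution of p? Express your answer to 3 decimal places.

p̂_MAP = 0.485

The prior density ∝ p^6(1−p)^11 is the kernel of Beta(7, 12).
Data: 26 successes in 49 trials. The binomial likelihood contributes p^26(1−p)^23, so the posterior is Beta(7+26, 12+23) = Beta(33, 35).
For Beta(a, b) with a, b > 1 the mode is (a−1)/(a+b−2) = 32/66 ≈ 0.485.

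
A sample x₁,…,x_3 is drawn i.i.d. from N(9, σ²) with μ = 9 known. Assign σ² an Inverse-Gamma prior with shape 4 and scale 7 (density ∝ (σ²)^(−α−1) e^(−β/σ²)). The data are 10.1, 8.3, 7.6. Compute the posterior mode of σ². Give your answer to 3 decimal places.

Sum of squared deviations about the known mean: SS = (10.1−9)² + (8.3−9)² + (7.6−9)² = 3.66.
The Normal likelihood contributes (σ²)^(−n/2) exp(−SS/(2σ²)), so the posterior is Inverse-Gamma(α + n/2, β + SS/2) = Inverse-Gamma(5.5, 8.83).
The mode of Inverse-Gamma(a, b) is b/(a+1) = 8.83/6.5 ≈ 1.358.

σ̂²_MAP = 1.358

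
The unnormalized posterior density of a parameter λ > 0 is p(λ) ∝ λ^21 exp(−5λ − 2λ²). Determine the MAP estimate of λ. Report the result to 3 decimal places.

λ̂_MAP = 1.750

ℓ'(λ) = 21/λ − 5 − 4λ. Setting this to zero and multiplying by λ: 4λ² + 5λ − 21 = 0.
λ = (−5 + √(5² + 4·4·21)) / (2·4) = (−5 + √361) / 8 = (−5 + 19)/8 = 7/4.
ℓ''(λ) = −21/λ² − 4 < 0, confirming a maximum.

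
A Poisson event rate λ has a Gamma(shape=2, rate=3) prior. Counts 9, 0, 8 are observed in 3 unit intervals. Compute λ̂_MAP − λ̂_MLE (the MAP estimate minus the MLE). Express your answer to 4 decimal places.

Σxᵢ = 17. Posterior is Gamma(19, 6); MAP = (19−1)/6 = 18/6 ≈ 3.00000.
MLE = x̄ = 17/3 ≈ 5.66667.
Difference = 18/6 − 17/3 = -8/3 ≈ -2.6667.

MAP − MLE = -2.6667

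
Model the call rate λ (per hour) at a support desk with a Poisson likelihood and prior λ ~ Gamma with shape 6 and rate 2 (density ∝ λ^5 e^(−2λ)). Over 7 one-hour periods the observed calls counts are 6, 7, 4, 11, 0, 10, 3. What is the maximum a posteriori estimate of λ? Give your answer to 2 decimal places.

λ̂_MAP = 5.11

Σxᵢ = 6+7+4+11+0+10+3 = 41, with n = 7.
Posterior ∝ λ^5e^(−2λ) · λ^41e^(−7λ) = λ^46e^(−9λ), i.e. Gamma(shape=47, rate=9).
The mode of a Gamma(a, b) with a ≥ 1 (shape–rate) is (a−1)/b = 46/9 ≈ 5.11.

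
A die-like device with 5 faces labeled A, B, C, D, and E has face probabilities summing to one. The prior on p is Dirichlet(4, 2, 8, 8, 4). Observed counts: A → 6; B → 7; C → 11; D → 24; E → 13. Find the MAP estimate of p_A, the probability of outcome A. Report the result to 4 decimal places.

MAP estimate of p_A = 0.1098

The posterior is Dirichlet(αᵢ + nᵢ) = Dirichlet(10, 9, 19, 32, 17).
For a Dirichlet(a₁,…,a_K) with all aᵢ > 1, the mode has j-th component (aⱼ − 1)/(Σaᵢ − K).
Here Σaᵢ = 87 and K = 5, so p_A = (10 − 1)/(87 − 5) = 9/82 ≈ 0.1098.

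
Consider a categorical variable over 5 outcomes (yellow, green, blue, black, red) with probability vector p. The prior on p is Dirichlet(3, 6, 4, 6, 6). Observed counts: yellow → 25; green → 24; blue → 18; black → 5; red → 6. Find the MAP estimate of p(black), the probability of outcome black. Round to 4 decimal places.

MAP estimate of p(black) = 0.1020

The posterior is Dirichlet(αᵢ + nᵢ) = Dirichlet(28, 30, 22, 11, 12).
For a Dirichlet(a₁,…,a_K) with all aᵢ > 1, the mode has j-th component (aⱼ − 1)/(Σaᵢ − K).
Here Σaᵢ = 103 and K = 5, so p(black) = (11 − 1)/(103 − 5) = 10/98 ≈ 0.1020.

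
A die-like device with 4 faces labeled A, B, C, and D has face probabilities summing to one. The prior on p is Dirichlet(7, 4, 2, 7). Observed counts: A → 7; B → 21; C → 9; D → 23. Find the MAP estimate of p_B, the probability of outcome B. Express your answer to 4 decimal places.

The posterior is Dirichlet(αᵢ + nᵢ) = Dirichlet(14, 25, 11, 30).
For a Dirichlet(a₁,…,a_K) with all aᵢ > 1, the mode has j-th component (aⱼ − 1)/(Σaᵢ − K).
Here Σaᵢ = 80 and K = 4, so p_B = (25 − 1)/(80 − 4) = 24/76 ≈ 0.3158.

MAP estimate of p_B = 0.3158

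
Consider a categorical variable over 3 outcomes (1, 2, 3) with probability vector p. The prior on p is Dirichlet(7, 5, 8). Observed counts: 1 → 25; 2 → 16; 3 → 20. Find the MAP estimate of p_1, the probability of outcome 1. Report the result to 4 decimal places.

MAP estimate: 0.3974

The posterior is Dirichlet(αᵢ + nᵢ) = Dirichlet(32, 21, 28).
For a Dirichlet(a₁,…,a_K) with all aᵢ > 1, the mode has j-th component (aⱼ − 1)/(Σaᵢ − K).
Here Σaᵢ = 81 and K = 3, so p_1 = (32 − 1)/(81 − 3) = 31/78 ≈ 0.3974.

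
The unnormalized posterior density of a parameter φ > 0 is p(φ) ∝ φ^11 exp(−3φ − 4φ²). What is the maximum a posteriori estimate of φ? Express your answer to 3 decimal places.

ℓ'(φ) = 11/φ − 3 − 8φ. Setting this to zero and multiplying by φ: 8φ² + 3φ − 11 = 0.
φ = (−3 + √(3² + 4·8·11)) / (2·8) = (−3 + √361) / 16 = (−3 + 19)/16 = 1.
ℓ''(φ) = −11/φ² − 8 < 0, confirming a maximum.

φ̂_MAP = 1.000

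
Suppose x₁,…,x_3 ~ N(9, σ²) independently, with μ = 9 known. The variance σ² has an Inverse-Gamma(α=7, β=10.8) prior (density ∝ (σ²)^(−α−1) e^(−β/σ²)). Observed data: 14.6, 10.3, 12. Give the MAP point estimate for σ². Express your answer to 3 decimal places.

Sum of squared deviations about the known mean: SS = (14.6−9)² + (10.3−9)² + (12−9)² = 42.05.
The Normal likelihood contributes (σ²)^(−n/2) exp(−SS/(2σ²)), so the posterior is Inverse-Gamma(α + n/2, β + SS/2) = Inverse-Gamma(8.5, 31.825).
The mode of Inverse-Gamma(a, b) is b/(a+1) = 31.825/9.5 ≈ 3.350.

σ̂²_MAP = 3.350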